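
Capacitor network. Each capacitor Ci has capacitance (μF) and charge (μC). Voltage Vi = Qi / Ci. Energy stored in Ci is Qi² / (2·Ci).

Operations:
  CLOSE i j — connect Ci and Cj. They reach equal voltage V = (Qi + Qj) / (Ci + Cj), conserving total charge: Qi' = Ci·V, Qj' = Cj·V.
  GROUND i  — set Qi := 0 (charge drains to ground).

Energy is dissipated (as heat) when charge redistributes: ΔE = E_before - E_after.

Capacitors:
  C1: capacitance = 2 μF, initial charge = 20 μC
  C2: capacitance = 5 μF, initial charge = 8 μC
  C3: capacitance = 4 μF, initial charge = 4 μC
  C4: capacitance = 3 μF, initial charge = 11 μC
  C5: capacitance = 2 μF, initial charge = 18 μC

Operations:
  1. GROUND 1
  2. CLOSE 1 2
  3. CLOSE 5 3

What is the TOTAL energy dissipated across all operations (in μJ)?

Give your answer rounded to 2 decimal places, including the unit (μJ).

Answer: 144.50 μJ

Derivation:
Initial: C1(2μF, Q=20μC, V=10.00V), C2(5μF, Q=8μC, V=1.60V), C3(4μF, Q=4μC, V=1.00V), C4(3μF, Q=11μC, V=3.67V), C5(2μF, Q=18μC, V=9.00V)
Op 1: GROUND 1: Q1=0; energy lost=100.000
Op 2: CLOSE 1-2: Q_total=8.00, C_total=7.00, V=1.14; Q1=2.29, Q2=5.71; dissipated=1.829
Op 3: CLOSE 5-3: Q_total=22.00, C_total=6.00, V=3.67; Q5=7.33, Q3=14.67; dissipated=42.667
Total dissipated: 144.495 μJ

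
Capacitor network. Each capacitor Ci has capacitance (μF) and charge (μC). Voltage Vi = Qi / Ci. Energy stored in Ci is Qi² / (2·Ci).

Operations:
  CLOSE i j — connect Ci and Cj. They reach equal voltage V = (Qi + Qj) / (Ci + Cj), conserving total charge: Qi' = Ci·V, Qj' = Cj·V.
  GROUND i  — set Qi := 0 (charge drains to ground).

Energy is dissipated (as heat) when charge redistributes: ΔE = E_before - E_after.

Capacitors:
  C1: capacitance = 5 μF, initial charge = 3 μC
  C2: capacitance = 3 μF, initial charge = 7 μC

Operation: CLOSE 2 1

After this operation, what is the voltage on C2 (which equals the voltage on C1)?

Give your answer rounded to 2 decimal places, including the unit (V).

Answer: 1.25 V

Derivation:
Initial: C1(5μF, Q=3μC, V=0.60V), C2(3μF, Q=7μC, V=2.33V)
Op 1: CLOSE 2-1: Q_total=10.00, C_total=8.00, V=1.25; Q2=3.75, Q1=6.25; dissipated=2.817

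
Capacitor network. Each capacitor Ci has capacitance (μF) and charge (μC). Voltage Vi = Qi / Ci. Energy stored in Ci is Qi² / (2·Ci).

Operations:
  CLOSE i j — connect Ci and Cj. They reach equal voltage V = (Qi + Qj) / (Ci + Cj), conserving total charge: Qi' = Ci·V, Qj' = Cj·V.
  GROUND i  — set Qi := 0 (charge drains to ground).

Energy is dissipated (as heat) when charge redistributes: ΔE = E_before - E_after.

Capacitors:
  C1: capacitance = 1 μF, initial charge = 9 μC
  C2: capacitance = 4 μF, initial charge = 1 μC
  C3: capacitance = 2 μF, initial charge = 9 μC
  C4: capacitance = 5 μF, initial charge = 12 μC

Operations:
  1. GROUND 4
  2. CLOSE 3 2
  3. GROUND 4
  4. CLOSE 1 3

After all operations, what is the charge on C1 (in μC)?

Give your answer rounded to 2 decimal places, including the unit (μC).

Answer: 4.11 μC

Derivation:
Initial: C1(1μF, Q=9μC, V=9.00V), C2(4μF, Q=1μC, V=0.25V), C3(2μF, Q=9μC, V=4.50V), C4(5μF, Q=12μC, V=2.40V)
Op 1: GROUND 4: Q4=0; energy lost=14.400
Op 2: CLOSE 3-2: Q_total=10.00, C_total=6.00, V=1.67; Q3=3.33, Q2=6.67; dissipated=12.042
Op 3: GROUND 4: Q4=0; energy lost=0.000
Op 4: CLOSE 1-3: Q_total=12.33, C_total=3.00, V=4.11; Q1=4.11, Q3=8.22; dissipated=17.926
Final charges: Q1=4.11, Q2=6.67, Q3=8.22, Q4=0.00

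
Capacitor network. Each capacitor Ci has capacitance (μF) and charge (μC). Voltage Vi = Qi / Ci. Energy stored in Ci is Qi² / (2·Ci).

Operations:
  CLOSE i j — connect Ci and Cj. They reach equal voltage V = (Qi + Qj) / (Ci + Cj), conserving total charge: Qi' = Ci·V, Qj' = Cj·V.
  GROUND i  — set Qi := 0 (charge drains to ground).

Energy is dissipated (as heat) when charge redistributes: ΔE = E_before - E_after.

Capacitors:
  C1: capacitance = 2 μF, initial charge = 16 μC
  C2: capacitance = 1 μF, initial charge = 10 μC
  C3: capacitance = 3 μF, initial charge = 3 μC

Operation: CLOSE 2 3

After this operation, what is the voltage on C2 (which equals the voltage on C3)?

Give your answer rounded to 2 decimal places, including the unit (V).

Answer: 3.25 V

Derivation:
Initial: C1(2μF, Q=16μC, V=8.00V), C2(1μF, Q=10μC, V=10.00V), C3(3μF, Q=3μC, V=1.00V)
Op 1: CLOSE 2-3: Q_total=13.00, C_total=4.00, V=3.25; Q2=3.25, Q3=9.75; dissipated=30.375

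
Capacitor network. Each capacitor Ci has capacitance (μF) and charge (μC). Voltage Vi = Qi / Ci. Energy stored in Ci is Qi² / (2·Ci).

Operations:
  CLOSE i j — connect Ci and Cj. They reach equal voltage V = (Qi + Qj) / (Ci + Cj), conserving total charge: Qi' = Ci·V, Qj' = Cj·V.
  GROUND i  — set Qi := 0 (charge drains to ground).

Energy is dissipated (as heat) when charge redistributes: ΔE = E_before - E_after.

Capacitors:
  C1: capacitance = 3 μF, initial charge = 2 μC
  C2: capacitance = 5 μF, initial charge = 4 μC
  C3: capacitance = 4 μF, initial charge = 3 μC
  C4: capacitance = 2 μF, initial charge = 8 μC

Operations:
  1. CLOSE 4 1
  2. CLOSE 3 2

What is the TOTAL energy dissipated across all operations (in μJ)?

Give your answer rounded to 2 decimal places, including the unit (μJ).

Answer: 6.67 μJ

Derivation:
Initial: C1(3μF, Q=2μC, V=0.67V), C2(5μF, Q=4μC, V=0.80V), C3(4μF, Q=3μC, V=0.75V), C4(2μF, Q=8μC, V=4.00V)
Op 1: CLOSE 4-1: Q_total=10.00, C_total=5.00, V=2.00; Q4=4.00, Q1=6.00; dissipated=6.667
Op 2: CLOSE 3-2: Q_total=7.00, C_total=9.00, V=0.78; Q3=3.11, Q2=3.89; dissipated=0.003
Total dissipated: 6.669 μJ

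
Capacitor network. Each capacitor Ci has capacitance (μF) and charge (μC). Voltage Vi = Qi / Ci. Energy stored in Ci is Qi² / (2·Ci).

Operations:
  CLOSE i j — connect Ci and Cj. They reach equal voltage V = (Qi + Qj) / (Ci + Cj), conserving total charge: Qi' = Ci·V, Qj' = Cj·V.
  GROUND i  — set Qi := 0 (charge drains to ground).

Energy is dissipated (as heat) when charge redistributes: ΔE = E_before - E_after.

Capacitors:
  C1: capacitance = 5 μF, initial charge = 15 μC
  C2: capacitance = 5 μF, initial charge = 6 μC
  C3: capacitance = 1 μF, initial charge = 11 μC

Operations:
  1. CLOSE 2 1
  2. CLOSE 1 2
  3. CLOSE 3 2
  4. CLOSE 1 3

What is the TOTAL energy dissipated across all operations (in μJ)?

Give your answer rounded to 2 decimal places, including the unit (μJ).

Answer: 37.97 μJ

Derivation:
Initial: C1(5μF, Q=15μC, V=3.00V), C2(5μF, Q=6μC, V=1.20V), C3(1μF, Q=11μC, V=11.00V)
Op 1: CLOSE 2-1: Q_total=21.00, C_total=10.00, V=2.10; Q2=10.50, Q1=10.50; dissipated=4.050
Op 2: CLOSE 1-2: Q_total=21.00, C_total=10.00, V=2.10; Q1=10.50, Q2=10.50; dissipated=0.000
Op 3: CLOSE 3-2: Q_total=21.50, C_total=6.00, V=3.58; Q3=3.58, Q2=17.92; dissipated=33.004
Op 4: CLOSE 1-3: Q_total=14.08, C_total=6.00, V=2.35; Q1=11.74, Q3=2.35; dissipated=0.917
Total dissipated: 37.971 μJ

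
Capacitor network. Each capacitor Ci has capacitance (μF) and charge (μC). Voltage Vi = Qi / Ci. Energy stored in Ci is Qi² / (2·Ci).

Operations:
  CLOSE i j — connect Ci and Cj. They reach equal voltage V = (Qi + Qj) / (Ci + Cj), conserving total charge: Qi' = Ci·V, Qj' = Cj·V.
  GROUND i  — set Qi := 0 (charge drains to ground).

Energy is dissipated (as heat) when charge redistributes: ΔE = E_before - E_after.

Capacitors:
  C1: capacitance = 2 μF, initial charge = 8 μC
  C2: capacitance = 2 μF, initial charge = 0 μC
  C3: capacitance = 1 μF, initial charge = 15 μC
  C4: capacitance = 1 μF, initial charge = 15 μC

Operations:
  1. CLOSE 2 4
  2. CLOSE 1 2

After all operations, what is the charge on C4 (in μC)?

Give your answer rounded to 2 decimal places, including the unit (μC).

Initial: C1(2μF, Q=8μC, V=4.00V), C2(2μF, Q=0μC, V=0.00V), C3(1μF, Q=15μC, V=15.00V), C4(1μF, Q=15μC, V=15.00V)
Op 1: CLOSE 2-4: Q_total=15.00, C_total=3.00, V=5.00; Q2=10.00, Q4=5.00; dissipated=75.000
Op 2: CLOSE 1-2: Q_total=18.00, C_total=4.00, V=4.50; Q1=9.00, Q2=9.00; dissipated=0.500
Final charges: Q1=9.00, Q2=9.00, Q3=15.00, Q4=5.00

Answer: 5.00 μC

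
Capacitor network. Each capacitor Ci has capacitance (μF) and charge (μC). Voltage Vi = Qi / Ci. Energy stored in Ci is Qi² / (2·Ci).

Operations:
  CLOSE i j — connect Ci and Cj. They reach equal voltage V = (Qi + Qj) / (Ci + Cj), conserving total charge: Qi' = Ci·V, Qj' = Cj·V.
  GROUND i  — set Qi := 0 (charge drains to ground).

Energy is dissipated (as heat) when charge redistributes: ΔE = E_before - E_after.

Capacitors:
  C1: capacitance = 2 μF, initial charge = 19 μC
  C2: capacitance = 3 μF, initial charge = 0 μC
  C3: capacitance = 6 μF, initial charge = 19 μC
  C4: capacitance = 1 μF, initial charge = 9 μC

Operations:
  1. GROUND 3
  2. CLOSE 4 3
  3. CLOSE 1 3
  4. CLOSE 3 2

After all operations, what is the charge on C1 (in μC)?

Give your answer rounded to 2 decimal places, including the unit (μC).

Initial: C1(2μF, Q=19μC, V=9.50V), C2(3μF, Q=0μC, V=0.00V), C3(6μF, Q=19μC, V=3.17V), C4(1μF, Q=9μC, V=9.00V)
Op 1: GROUND 3: Q3=0; energy lost=30.083
Op 2: CLOSE 4-3: Q_total=9.00, C_total=7.00, V=1.29; Q4=1.29, Q3=7.71; dissipated=34.714
Op 3: CLOSE 1-3: Q_total=26.71, C_total=8.00, V=3.34; Q1=6.68, Q3=20.04; dissipated=50.606
Op 4: CLOSE 3-2: Q_total=20.04, C_total=9.00, V=2.23; Q3=13.36, Q2=6.68; dissipated=11.151
Final charges: Q1=6.68, Q2=6.68, Q3=13.36, Q4=1.29

Answer: 6.68 μC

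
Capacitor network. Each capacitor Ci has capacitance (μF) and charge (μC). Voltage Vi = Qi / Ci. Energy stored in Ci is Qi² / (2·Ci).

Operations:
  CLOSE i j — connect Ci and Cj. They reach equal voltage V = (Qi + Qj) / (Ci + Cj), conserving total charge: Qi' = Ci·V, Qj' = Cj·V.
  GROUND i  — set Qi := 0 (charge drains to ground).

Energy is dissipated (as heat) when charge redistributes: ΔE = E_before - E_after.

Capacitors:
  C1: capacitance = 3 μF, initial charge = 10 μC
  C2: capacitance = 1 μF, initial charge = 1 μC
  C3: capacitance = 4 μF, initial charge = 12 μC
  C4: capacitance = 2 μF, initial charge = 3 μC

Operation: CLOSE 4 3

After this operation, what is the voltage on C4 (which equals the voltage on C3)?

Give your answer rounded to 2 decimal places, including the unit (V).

Initial: C1(3μF, Q=10μC, V=3.33V), C2(1μF, Q=1μC, V=1.00V), C3(4μF, Q=12μC, V=3.00V), C4(2μF, Q=3μC, V=1.50V)
Op 1: CLOSE 4-3: Q_total=15.00, C_total=6.00, V=2.50; Q4=5.00, Q3=10.00; dissipated=1.500

Answer: 2.50 V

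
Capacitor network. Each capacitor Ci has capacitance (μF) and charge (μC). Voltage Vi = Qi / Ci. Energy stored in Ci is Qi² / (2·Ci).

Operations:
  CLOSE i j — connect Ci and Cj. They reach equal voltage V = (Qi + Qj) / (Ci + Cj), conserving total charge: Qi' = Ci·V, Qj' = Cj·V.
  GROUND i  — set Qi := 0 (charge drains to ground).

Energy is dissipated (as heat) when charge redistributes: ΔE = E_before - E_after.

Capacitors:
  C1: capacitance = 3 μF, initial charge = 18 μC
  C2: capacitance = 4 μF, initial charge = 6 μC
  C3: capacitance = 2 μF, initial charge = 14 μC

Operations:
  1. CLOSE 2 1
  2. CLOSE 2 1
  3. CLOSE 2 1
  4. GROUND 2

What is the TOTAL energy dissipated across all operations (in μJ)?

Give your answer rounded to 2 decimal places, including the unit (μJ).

Initial: C1(3μF, Q=18μC, V=6.00V), C2(4μF, Q=6μC, V=1.50V), C3(2μF, Q=14μC, V=7.00V)
Op 1: CLOSE 2-1: Q_total=24.00, C_total=7.00, V=3.43; Q2=13.71, Q1=10.29; dissipated=17.357
Op 2: CLOSE 2-1: Q_total=24.00, C_total=7.00, V=3.43; Q2=13.71, Q1=10.29; dissipated=0.000
Op 3: CLOSE 2-1: Q_total=24.00, C_total=7.00, V=3.43; Q2=13.71, Q1=10.29; dissipated=0.000
Op 4: GROUND 2: Q2=0; energy lost=23.510
Total dissipated: 40.867 μJ

Answer: 40.87 μJ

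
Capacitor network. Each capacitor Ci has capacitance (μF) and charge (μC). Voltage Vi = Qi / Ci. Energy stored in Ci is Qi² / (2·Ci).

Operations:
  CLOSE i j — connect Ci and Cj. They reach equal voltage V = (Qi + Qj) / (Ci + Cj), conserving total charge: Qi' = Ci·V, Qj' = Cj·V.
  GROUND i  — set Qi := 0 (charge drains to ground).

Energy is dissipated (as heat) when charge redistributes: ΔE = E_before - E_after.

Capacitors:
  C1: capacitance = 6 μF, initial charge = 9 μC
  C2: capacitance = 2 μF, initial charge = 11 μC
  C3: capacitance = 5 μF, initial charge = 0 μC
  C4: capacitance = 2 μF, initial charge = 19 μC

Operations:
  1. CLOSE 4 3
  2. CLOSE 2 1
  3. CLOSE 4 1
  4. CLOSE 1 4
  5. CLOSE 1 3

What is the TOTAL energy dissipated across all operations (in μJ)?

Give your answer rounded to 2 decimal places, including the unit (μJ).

Answer: 76.53 μJ

Derivation:
Initial: C1(6μF, Q=9μC, V=1.50V), C2(2μF, Q=11μC, V=5.50V), C3(5μF, Q=0μC, V=0.00V), C4(2μF, Q=19μC, V=9.50V)
Op 1: CLOSE 4-3: Q_total=19.00, C_total=7.00, V=2.71; Q4=5.43, Q3=13.57; dissipated=64.464
Op 2: CLOSE 2-1: Q_total=20.00, C_total=8.00, V=2.50; Q2=5.00, Q1=15.00; dissipated=12.000
Op 3: CLOSE 4-1: Q_total=20.43, C_total=8.00, V=2.55; Q4=5.11, Q1=15.32; dissipated=0.034
Op 4: CLOSE 1-4: Q_total=20.43, C_total=8.00, V=2.55; Q1=15.32, Q4=5.11; dissipated=0.000
Op 5: CLOSE 1-3: Q_total=28.89, C_total=11.00, V=2.63; Q1=15.76, Q3=13.13; dissipated=0.035
Total dissipated: 76.534 μJ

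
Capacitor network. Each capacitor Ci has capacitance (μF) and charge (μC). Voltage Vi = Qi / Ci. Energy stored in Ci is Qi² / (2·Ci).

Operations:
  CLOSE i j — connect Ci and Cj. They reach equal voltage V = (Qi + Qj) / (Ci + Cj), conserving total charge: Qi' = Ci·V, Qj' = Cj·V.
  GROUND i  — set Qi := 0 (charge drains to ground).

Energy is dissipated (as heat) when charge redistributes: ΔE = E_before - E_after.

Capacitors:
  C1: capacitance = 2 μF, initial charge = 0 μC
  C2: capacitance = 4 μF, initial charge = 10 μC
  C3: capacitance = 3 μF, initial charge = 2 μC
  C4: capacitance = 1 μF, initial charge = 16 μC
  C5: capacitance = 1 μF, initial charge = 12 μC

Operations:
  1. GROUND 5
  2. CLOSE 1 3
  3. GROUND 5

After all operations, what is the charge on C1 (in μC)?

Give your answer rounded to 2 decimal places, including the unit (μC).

Answer: 0.80 μC

Derivation:
Initial: C1(2μF, Q=0μC, V=0.00V), C2(4μF, Q=10μC, V=2.50V), C3(3μF, Q=2μC, V=0.67V), C4(1μF, Q=16μC, V=16.00V), C5(1μF, Q=12μC, V=12.00V)
Op 1: GROUND 5: Q5=0; energy lost=72.000
Op 2: CLOSE 1-3: Q_total=2.00, C_total=5.00, V=0.40; Q1=0.80, Q3=1.20; dissipated=0.267
Op 3: GROUND 5: Q5=0; energy lost=0.000
Final charges: Q1=0.80, Q2=10.00, Q3=1.20, Q4=16.00, Q5=0.00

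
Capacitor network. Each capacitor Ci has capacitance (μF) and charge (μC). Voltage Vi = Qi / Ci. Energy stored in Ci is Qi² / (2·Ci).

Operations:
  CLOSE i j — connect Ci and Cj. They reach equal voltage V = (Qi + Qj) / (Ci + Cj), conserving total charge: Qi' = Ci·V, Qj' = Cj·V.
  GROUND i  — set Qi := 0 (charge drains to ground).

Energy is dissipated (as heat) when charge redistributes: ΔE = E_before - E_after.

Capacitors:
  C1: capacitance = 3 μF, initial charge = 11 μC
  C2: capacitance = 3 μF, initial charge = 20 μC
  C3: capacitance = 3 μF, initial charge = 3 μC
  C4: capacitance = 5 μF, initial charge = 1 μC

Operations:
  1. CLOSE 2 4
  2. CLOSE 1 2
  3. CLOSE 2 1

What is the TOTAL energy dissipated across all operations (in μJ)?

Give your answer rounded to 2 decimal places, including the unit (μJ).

Answer: 40.02 μJ

Derivation:
Initial: C1(3μF, Q=11μC, V=3.67V), C2(3μF, Q=20μC, V=6.67V), C3(3μF, Q=3μC, V=1.00V), C4(5μF, Q=1μC, V=0.20V)
Op 1: CLOSE 2-4: Q_total=21.00, C_total=8.00, V=2.62; Q2=7.88, Q4=13.12; dissipated=39.204
Op 2: CLOSE 1-2: Q_total=18.88, C_total=6.00, V=3.15; Q1=9.44, Q2=9.44; dissipated=0.814
Op 3: CLOSE 2-1: Q_total=18.88, C_total=6.00, V=3.15; Q2=9.44, Q1=9.44; dissipated=0.000
Total dissipated: 40.018 μJ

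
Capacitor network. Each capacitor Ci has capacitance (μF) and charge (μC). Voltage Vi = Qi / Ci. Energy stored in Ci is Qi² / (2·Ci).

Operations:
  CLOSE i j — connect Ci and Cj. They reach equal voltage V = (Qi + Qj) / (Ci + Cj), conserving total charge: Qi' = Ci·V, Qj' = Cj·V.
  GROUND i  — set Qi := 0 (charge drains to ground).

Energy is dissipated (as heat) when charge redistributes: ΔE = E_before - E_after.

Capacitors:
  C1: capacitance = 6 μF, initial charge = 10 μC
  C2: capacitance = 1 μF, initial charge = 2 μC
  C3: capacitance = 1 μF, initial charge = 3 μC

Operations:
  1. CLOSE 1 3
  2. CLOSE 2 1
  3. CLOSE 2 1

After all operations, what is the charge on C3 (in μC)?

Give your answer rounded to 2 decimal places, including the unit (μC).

Answer: 1.86 μC

Derivation:
Initial: C1(6μF, Q=10μC, V=1.67V), C2(1μF, Q=2μC, V=2.00V), C3(1μF, Q=3μC, V=3.00V)
Op 1: CLOSE 1-3: Q_total=13.00, C_total=7.00, V=1.86; Q1=11.14, Q3=1.86; dissipated=0.762
Op 2: CLOSE 2-1: Q_total=13.14, C_total=7.00, V=1.88; Q2=1.88, Q1=11.27; dissipated=0.009
Op 3: CLOSE 2-1: Q_total=13.14, C_total=7.00, V=1.88; Q2=1.88, Q1=11.27; dissipated=0.000
Final charges: Q1=11.27, Q2=1.88, Q3=1.86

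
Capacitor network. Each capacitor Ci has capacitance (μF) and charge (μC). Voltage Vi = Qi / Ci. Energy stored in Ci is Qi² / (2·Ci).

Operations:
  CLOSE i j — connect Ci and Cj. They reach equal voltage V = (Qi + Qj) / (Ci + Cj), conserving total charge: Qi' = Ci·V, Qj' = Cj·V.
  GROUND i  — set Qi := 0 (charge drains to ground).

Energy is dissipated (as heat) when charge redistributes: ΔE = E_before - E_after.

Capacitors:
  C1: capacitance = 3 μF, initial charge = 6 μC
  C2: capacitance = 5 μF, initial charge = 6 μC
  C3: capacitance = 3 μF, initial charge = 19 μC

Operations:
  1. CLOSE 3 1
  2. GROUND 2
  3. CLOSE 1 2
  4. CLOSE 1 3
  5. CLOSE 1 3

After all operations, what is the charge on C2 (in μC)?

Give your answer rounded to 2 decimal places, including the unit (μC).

Answer: 7.81 μC

Derivation:
Initial: C1(3μF, Q=6μC, V=2.00V), C2(5μF, Q=6μC, V=1.20V), C3(3μF, Q=19μC, V=6.33V)
Op 1: CLOSE 3-1: Q_total=25.00, C_total=6.00, V=4.17; Q3=12.50, Q1=12.50; dissipated=14.083
Op 2: GROUND 2: Q2=0; energy lost=3.600
Op 3: CLOSE 1-2: Q_total=12.50, C_total=8.00, V=1.56; Q1=4.69, Q2=7.81; dissipated=16.276
Op 4: CLOSE 1-3: Q_total=17.19, C_total=6.00, V=2.86; Q1=8.59, Q3=8.59; dissipated=5.086
Op 5: CLOSE 1-3: Q_total=17.19, C_total=6.00, V=2.86; Q1=8.59, Q3=8.59; dissipated=0.000
Final charges: Q1=8.59, Q2=7.81, Q3=8.59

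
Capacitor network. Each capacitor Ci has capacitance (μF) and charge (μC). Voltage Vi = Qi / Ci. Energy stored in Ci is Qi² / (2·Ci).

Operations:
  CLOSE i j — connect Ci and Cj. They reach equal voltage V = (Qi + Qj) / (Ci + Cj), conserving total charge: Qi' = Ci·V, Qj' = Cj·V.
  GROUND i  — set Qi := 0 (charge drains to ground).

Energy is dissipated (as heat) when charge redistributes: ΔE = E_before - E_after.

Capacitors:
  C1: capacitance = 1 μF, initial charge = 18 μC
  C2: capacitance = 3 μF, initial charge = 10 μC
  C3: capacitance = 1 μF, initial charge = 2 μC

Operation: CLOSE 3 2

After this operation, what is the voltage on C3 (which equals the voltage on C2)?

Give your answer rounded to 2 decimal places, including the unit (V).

Initial: C1(1μF, Q=18μC, V=18.00V), C2(3μF, Q=10μC, V=3.33V), C3(1μF, Q=2μC, V=2.00V)
Op 1: CLOSE 3-2: Q_total=12.00, C_total=4.00, V=3.00; Q3=3.00, Q2=9.00; dissipated=0.667

Answer: 3.00 V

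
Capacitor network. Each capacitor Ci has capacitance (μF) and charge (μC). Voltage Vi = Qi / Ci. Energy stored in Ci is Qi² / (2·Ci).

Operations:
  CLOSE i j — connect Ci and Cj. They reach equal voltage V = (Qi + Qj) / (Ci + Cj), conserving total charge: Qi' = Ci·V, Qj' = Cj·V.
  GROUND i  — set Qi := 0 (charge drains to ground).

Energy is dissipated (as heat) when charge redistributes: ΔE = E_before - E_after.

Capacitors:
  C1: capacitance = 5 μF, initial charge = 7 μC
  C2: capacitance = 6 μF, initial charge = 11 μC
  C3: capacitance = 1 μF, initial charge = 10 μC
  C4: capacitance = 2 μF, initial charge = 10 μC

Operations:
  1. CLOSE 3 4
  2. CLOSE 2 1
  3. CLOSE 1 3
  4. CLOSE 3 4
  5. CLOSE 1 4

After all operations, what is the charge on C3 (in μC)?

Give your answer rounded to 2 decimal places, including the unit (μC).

Initial: C1(5μF, Q=7μC, V=1.40V), C2(6μF, Q=11μC, V=1.83V), C3(1μF, Q=10μC, V=10.00V), C4(2μF, Q=10μC, V=5.00V)
Op 1: CLOSE 3-4: Q_total=20.00, C_total=3.00, V=6.67; Q3=6.67, Q4=13.33; dissipated=8.333
Op 2: CLOSE 2-1: Q_total=18.00, C_total=11.00, V=1.64; Q2=9.82, Q1=8.18; dissipated=0.256
Op 3: CLOSE 1-3: Q_total=14.85, C_total=6.00, V=2.47; Q1=12.37, Q3=2.47; dissipated=10.543
Op 4: CLOSE 3-4: Q_total=15.81, C_total=3.00, V=5.27; Q3=5.27, Q4=10.54; dissipated=5.857
Op 5: CLOSE 1-4: Q_total=22.91, C_total=7.00, V=3.27; Q1=16.37, Q4=6.55; dissipated=5.578
Final charges: Q1=16.37, Q2=9.82, Q3=5.27, Q4=6.55

Answer: 5.27 μC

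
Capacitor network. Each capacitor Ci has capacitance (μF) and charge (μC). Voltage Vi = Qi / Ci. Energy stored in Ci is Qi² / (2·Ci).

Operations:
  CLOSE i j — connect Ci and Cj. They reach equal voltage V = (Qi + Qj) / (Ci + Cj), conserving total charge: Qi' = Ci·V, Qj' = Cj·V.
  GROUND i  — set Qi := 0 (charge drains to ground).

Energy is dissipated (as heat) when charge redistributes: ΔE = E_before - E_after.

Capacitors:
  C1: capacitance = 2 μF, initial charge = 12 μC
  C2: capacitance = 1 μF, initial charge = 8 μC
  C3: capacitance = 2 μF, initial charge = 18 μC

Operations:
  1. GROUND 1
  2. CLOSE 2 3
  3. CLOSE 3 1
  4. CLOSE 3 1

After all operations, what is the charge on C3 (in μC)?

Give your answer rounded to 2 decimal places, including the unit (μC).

Answer: 8.67 μC

Derivation:
Initial: C1(2μF, Q=12μC, V=6.00V), C2(1μF, Q=8μC, V=8.00V), C3(2μF, Q=18μC, V=9.00V)
Op 1: GROUND 1: Q1=0; energy lost=36.000
Op 2: CLOSE 2-3: Q_total=26.00, C_total=3.00, V=8.67; Q2=8.67, Q3=17.33; dissipated=0.333
Op 3: CLOSE 3-1: Q_total=17.33, C_total=4.00, V=4.33; Q3=8.67, Q1=8.67; dissipated=37.556
Op 4: CLOSE 3-1: Q_total=17.33, C_total=4.00, V=4.33; Q3=8.67, Q1=8.67; dissipated=0.000
Final charges: Q1=8.67, Q2=8.67, Q3=8.67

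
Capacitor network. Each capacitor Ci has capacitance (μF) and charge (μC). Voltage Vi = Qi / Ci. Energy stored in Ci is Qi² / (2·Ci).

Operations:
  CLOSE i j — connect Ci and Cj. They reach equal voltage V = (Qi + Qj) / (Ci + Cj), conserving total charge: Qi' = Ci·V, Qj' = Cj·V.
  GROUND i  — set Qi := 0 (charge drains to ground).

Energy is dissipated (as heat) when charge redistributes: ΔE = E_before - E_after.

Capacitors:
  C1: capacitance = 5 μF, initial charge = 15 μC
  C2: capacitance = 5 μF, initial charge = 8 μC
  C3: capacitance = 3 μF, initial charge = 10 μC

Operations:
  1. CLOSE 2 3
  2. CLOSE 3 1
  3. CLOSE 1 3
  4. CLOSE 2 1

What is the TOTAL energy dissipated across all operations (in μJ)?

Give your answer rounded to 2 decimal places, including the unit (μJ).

Answer: 3.62 μJ

Derivation:
Initial: C1(5μF, Q=15μC, V=3.00V), C2(5μF, Q=8μC, V=1.60V), C3(3μF, Q=10μC, V=3.33V)
Op 1: CLOSE 2-3: Q_total=18.00, C_total=8.00, V=2.25; Q2=11.25, Q3=6.75; dissipated=2.817
Op 2: CLOSE 3-1: Q_total=21.75, C_total=8.00, V=2.72; Q3=8.16, Q1=13.59; dissipated=0.527
Op 3: CLOSE 1-3: Q_total=21.75, C_total=8.00, V=2.72; Q1=13.59, Q3=8.16; dissipated=0.000
Op 4: CLOSE 2-1: Q_total=24.84, C_total=10.00, V=2.48; Q2=12.42, Q1=12.42; dissipated=0.275
Total dissipated: 3.619 μJ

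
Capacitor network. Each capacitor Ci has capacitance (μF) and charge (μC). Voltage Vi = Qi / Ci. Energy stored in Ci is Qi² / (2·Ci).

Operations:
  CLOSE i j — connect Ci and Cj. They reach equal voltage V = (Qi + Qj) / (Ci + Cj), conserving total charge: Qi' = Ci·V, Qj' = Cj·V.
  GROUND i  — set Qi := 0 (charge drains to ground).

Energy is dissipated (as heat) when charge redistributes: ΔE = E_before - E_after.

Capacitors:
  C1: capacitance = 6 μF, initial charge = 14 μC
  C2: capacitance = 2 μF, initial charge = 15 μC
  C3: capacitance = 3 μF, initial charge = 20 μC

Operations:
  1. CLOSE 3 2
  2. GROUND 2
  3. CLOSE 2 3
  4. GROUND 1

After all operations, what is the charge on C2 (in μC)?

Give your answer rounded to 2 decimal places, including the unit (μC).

Answer: 8.40 μC

Derivation:
Initial: C1(6μF, Q=14μC, V=2.33V), C2(2μF, Q=15μC, V=7.50V), C3(3μF, Q=20μC, V=6.67V)
Op 1: CLOSE 3-2: Q_total=35.00, C_total=5.00, V=7.00; Q3=21.00, Q2=14.00; dissipated=0.417
Op 2: GROUND 2: Q2=0; energy lost=49.000
Op 3: CLOSE 2-3: Q_total=21.00, C_total=5.00, V=4.20; Q2=8.40, Q3=12.60; dissipated=29.400
Op 4: GROUND 1: Q1=0; energy lost=16.333
Final charges: Q1=0.00, Q2=8.40, Q3=12.60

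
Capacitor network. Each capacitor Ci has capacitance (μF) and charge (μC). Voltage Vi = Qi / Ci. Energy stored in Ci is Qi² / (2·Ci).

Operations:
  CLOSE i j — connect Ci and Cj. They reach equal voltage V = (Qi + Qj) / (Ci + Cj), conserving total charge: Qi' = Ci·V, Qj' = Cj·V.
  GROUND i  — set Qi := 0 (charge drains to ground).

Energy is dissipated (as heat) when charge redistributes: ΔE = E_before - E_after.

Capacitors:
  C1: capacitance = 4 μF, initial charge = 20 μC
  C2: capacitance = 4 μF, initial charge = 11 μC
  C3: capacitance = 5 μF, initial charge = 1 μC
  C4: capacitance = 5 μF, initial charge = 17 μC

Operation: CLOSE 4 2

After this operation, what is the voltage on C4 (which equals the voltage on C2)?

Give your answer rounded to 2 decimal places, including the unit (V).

Answer: 3.11 V

Derivation:
Initial: C1(4μF, Q=20μC, V=5.00V), C2(4μF, Q=11μC, V=2.75V), C3(5μF, Q=1μC, V=0.20V), C4(5μF, Q=17μC, V=3.40V)
Op 1: CLOSE 4-2: Q_total=28.00, C_total=9.00, V=3.11; Q4=15.56, Q2=12.44; dissipated=0.469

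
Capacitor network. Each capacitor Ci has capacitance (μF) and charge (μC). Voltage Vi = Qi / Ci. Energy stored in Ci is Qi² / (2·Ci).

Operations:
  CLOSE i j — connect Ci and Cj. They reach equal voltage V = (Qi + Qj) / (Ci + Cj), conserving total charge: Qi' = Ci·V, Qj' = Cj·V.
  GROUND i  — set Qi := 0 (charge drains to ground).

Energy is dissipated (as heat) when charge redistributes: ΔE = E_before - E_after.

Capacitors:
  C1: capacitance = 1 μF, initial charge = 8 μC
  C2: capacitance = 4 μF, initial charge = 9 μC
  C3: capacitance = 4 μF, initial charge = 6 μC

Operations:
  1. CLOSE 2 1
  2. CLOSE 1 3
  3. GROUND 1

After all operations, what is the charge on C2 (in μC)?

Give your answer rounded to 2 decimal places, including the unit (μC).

Answer: 13.60 μC

Derivation:
Initial: C1(1μF, Q=8μC, V=8.00V), C2(4μF, Q=9μC, V=2.25V), C3(4μF, Q=6μC, V=1.50V)
Op 1: CLOSE 2-1: Q_total=17.00, C_total=5.00, V=3.40; Q2=13.60, Q1=3.40; dissipated=13.225
Op 2: CLOSE 1-3: Q_total=9.40, C_total=5.00, V=1.88; Q1=1.88, Q3=7.52; dissipated=1.444
Op 3: GROUND 1: Q1=0; energy lost=1.767
Final charges: Q1=0.00, Q2=13.60, Q3=7.52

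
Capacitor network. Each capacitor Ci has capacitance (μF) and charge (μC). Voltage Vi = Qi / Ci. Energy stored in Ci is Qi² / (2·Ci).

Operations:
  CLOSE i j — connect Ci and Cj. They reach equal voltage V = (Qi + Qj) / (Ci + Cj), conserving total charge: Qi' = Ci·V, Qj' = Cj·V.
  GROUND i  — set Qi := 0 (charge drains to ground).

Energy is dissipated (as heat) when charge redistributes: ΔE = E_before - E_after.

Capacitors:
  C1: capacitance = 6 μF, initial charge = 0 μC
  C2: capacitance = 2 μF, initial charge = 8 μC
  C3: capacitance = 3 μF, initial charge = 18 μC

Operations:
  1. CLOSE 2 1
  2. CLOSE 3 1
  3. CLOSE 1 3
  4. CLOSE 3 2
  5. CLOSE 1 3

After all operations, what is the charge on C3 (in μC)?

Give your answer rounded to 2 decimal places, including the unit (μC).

Answer: 7.33 μC

Derivation:
Initial: C1(6μF, Q=0μC, V=0.00V), C2(2μF, Q=8μC, V=4.00V), C3(3μF, Q=18μC, V=6.00V)
Op 1: CLOSE 2-1: Q_total=8.00, C_total=8.00, V=1.00; Q2=2.00, Q1=6.00; dissipated=12.000
Op 2: CLOSE 3-1: Q_total=24.00, C_total=9.00, V=2.67; Q3=8.00, Q1=16.00; dissipated=25.000
Op 3: CLOSE 1-3: Q_total=24.00, C_total=9.00, V=2.67; Q1=16.00, Q3=8.00; dissipated=0.000
Op 4: CLOSE 3-2: Q_total=10.00, C_total=5.00, V=2.00; Q3=6.00, Q2=4.00; dissipated=1.667
Op 5: CLOSE 1-3: Q_total=22.00, C_total=9.00, V=2.44; Q1=14.67, Q3=7.33; dissipated=0.444
Final charges: Q1=14.67, Q2=4.00, Q3=7.33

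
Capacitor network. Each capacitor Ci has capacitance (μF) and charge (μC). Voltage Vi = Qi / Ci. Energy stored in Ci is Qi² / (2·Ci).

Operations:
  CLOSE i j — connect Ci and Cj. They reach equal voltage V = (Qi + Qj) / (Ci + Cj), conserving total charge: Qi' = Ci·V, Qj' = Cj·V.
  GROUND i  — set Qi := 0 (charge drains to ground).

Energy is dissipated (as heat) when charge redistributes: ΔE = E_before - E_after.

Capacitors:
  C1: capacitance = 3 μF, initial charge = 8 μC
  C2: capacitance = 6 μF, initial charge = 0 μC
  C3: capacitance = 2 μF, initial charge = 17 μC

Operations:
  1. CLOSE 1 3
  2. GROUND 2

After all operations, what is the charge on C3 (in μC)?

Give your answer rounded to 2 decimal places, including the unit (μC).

Initial: C1(3μF, Q=8μC, V=2.67V), C2(6μF, Q=0μC, V=0.00V), C3(2μF, Q=17μC, V=8.50V)
Op 1: CLOSE 1-3: Q_total=25.00, C_total=5.00, V=5.00; Q1=15.00, Q3=10.00; dissipated=20.417
Op 2: GROUND 2: Q2=0; energy lost=0.000
Final charges: Q1=15.00, Q2=0.00, Q3=10.00

Answer: 10.00 μC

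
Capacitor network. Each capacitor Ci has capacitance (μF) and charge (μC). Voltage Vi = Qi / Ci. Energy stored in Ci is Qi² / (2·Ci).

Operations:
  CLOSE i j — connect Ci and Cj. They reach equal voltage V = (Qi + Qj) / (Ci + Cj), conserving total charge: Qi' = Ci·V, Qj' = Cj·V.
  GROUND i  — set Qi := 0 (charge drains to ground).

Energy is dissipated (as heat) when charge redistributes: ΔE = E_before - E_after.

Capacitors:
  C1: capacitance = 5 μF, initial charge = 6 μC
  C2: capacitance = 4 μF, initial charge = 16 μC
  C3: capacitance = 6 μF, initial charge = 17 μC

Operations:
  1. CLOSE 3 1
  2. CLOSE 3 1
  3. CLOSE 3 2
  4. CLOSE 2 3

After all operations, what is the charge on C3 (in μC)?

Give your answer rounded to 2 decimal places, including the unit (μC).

Initial: C1(5μF, Q=6μC, V=1.20V), C2(4μF, Q=16μC, V=4.00V), C3(6μF, Q=17μC, V=2.83V)
Op 1: CLOSE 3-1: Q_total=23.00, C_total=11.00, V=2.09; Q3=12.55, Q1=10.45; dissipated=3.638
Op 2: CLOSE 3-1: Q_total=23.00, C_total=11.00, V=2.09; Q3=12.55, Q1=10.45; dissipated=0.000
Op 3: CLOSE 3-2: Q_total=28.55, C_total=10.00, V=2.85; Q3=17.13, Q2=11.42; dissipated=4.374
Op 4: CLOSE 2-3: Q_total=28.55, C_total=10.00, V=2.85; Q2=11.42, Q3=17.13; dissipated=0.000
Final charges: Q1=10.45, Q2=11.42, Q3=17.13

Answer: 17.13 μC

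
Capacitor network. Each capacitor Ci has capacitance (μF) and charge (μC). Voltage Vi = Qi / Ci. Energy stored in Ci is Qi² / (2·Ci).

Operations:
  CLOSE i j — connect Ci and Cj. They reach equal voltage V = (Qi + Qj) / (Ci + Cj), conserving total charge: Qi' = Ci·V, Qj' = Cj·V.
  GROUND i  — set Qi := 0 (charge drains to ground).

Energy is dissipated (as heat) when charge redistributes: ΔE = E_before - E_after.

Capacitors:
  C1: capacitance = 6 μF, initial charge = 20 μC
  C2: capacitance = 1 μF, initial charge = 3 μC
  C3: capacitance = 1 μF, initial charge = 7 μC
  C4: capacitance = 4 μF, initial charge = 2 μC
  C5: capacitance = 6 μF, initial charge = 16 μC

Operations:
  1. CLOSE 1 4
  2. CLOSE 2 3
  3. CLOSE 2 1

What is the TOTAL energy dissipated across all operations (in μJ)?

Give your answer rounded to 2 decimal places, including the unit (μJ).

Initial: C1(6μF, Q=20μC, V=3.33V), C2(1μF, Q=3μC, V=3.00V), C3(1μF, Q=7μC, V=7.00V), C4(4μF, Q=2μC, V=0.50V), C5(6μF, Q=16μC, V=2.67V)
Op 1: CLOSE 1-4: Q_total=22.00, C_total=10.00, V=2.20; Q1=13.20, Q4=8.80; dissipated=9.633
Op 2: CLOSE 2-3: Q_total=10.00, C_total=2.00, V=5.00; Q2=5.00, Q3=5.00; dissipated=4.000
Op 3: CLOSE 2-1: Q_total=18.20, C_total=7.00, V=2.60; Q2=2.60, Q1=15.60; dissipated=3.360
Total dissipated: 16.993 μJ

Answer: 16.99 μJ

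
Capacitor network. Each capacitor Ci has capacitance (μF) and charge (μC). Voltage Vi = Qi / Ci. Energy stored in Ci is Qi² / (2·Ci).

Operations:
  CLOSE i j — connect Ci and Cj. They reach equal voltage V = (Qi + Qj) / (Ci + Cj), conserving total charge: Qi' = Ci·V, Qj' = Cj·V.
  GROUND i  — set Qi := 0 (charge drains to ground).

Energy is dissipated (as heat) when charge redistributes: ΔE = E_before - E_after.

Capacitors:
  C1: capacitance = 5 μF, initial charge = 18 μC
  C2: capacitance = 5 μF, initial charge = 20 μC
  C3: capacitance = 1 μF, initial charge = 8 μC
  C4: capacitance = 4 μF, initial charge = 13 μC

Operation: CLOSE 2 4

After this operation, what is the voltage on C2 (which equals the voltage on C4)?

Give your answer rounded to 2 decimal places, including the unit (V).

Answer: 3.67 V

Derivation:
Initial: C1(5μF, Q=18μC, V=3.60V), C2(5μF, Q=20μC, V=4.00V), C3(1μF, Q=8μC, V=8.00V), C4(4μF, Q=13μC, V=3.25V)
Op 1: CLOSE 2-4: Q_total=33.00, C_total=9.00, V=3.67; Q2=18.33, Q4=14.67; dissipated=0.625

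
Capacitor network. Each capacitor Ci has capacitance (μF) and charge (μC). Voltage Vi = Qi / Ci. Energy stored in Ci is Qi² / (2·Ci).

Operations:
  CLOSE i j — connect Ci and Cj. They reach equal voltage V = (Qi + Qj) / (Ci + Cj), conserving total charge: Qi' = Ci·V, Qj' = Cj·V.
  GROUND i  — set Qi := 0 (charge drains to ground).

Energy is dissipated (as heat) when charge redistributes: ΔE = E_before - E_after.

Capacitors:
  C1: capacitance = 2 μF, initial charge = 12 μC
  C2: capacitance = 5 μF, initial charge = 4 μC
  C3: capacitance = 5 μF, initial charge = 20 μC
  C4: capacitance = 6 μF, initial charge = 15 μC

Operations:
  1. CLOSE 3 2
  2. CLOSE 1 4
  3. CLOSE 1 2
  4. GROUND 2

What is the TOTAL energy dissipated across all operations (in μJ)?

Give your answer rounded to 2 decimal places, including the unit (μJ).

Initial: C1(2μF, Q=12μC, V=6.00V), C2(5μF, Q=4μC, V=0.80V), C3(5μF, Q=20μC, V=4.00V), C4(6μF, Q=15μC, V=2.50V)
Op 1: CLOSE 3-2: Q_total=24.00, C_total=10.00, V=2.40; Q3=12.00, Q2=12.00; dissipated=12.800
Op 2: CLOSE 1-4: Q_total=27.00, C_total=8.00, V=3.38; Q1=6.75, Q4=20.25; dissipated=9.188
Op 3: CLOSE 1-2: Q_total=18.75, C_total=7.00, V=2.68; Q1=5.36, Q2=13.39; dissipated=0.679
Op 4: GROUND 2: Q2=0; energy lost=17.937
Total dissipated: 40.603 μJ

Answer: 40.60 μJ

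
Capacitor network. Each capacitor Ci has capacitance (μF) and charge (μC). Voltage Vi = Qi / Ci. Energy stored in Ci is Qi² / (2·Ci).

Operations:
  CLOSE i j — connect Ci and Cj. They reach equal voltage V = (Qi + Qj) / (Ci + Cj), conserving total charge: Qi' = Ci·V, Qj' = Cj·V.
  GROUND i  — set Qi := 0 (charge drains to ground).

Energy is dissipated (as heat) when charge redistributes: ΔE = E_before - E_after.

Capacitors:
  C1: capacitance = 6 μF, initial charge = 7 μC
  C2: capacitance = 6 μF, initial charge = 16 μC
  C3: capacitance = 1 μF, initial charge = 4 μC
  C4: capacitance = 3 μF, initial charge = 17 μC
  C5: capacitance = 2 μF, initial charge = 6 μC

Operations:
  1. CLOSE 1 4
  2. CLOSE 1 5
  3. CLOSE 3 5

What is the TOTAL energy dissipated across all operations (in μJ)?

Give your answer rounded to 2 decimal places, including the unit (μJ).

Initial: C1(6μF, Q=7μC, V=1.17V), C2(6μF, Q=16μC, V=2.67V), C3(1μF, Q=4μC, V=4.00V), C4(3μF, Q=17μC, V=5.67V), C5(2μF, Q=6μC, V=3.00V)
Op 1: CLOSE 1-4: Q_total=24.00, C_total=9.00, V=2.67; Q1=16.00, Q4=8.00; dissipated=20.250
Op 2: CLOSE 1-5: Q_total=22.00, C_total=8.00, V=2.75; Q1=16.50, Q5=5.50; dissipated=0.083
Op 3: CLOSE 3-5: Q_total=9.50, C_total=3.00, V=3.17; Q3=3.17, Q5=6.33; dissipated=0.521
Total dissipated: 20.854 μJ

Answer: 20.85 μJ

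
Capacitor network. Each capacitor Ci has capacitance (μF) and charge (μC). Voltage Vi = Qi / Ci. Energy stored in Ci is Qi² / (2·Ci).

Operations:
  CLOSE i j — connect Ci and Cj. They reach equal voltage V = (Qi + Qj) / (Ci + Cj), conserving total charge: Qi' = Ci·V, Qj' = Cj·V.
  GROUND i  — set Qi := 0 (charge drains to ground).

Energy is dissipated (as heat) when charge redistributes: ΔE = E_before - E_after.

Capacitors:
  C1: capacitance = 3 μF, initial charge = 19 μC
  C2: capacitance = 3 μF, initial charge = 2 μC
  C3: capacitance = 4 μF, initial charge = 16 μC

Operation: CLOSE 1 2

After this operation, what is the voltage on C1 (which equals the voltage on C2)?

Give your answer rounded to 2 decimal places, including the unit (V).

Answer: 3.50 V

Derivation:
Initial: C1(3μF, Q=19μC, V=6.33V), C2(3μF, Q=2μC, V=0.67V), C3(4μF, Q=16μC, V=4.00V)
Op 1: CLOSE 1-2: Q_total=21.00, C_total=6.00, V=3.50; Q1=10.50, Q2=10.50; dissipated=24.083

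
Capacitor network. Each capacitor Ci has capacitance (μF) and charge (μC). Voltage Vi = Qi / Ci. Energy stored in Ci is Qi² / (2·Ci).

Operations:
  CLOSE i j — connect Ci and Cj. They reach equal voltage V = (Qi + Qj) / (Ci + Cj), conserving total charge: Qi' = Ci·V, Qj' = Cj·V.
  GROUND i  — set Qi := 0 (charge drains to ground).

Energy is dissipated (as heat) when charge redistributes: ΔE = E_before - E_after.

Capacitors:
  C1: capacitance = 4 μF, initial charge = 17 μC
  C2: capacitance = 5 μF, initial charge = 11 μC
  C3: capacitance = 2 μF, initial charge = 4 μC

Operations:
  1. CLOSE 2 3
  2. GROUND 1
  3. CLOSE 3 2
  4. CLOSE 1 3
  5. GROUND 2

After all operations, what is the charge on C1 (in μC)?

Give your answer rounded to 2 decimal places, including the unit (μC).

Initial: C1(4μF, Q=17μC, V=4.25V), C2(5μF, Q=11μC, V=2.20V), C3(2μF, Q=4μC, V=2.00V)
Op 1: CLOSE 2-3: Q_total=15.00, C_total=7.00, V=2.14; Q2=10.71, Q3=4.29; dissipated=0.029
Op 2: GROUND 1: Q1=0; energy lost=36.125
Op 3: CLOSE 3-2: Q_total=15.00, C_total=7.00, V=2.14; Q3=4.29, Q2=10.71; dissipated=0.000
Op 4: CLOSE 1-3: Q_total=4.29, C_total=6.00, V=0.71; Q1=2.86, Q3=1.43; dissipated=3.061
Op 5: GROUND 2: Q2=0; energy lost=11.480
Final charges: Q1=2.86, Q2=0.00, Q3=1.43

Answer: 2.86 μC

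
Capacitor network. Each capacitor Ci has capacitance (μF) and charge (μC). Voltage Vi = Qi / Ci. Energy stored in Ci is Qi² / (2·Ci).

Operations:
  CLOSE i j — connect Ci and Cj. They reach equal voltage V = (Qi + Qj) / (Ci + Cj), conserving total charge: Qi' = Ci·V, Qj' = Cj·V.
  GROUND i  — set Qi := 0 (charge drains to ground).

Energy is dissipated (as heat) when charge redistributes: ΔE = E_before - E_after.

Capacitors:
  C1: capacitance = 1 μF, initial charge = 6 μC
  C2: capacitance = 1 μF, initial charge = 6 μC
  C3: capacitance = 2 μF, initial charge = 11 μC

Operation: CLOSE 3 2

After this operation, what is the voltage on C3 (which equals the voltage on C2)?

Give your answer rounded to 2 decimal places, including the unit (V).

Answer: 5.67 V

Derivation:
Initial: C1(1μF, Q=6μC, V=6.00V), C2(1μF, Q=6μC, V=6.00V), C3(2μF, Q=11μC, V=5.50V)
Op 1: CLOSE 3-2: Q_total=17.00, C_total=3.00, V=5.67; Q3=11.33, Q2=5.67; dissipated=0.083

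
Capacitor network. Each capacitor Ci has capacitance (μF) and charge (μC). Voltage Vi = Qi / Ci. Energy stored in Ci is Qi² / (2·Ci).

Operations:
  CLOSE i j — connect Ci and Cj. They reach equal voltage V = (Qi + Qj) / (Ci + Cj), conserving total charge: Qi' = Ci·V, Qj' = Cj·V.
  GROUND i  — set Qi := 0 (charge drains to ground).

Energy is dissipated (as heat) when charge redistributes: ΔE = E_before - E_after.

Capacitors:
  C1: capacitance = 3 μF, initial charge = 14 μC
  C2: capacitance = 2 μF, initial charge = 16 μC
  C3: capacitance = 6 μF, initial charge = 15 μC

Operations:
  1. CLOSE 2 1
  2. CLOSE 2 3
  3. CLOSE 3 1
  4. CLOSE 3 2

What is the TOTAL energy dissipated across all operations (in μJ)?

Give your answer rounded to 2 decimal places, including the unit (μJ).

Initial: C1(3μF, Q=14μC, V=4.67V), C2(2μF, Q=16μC, V=8.00V), C3(6μF, Q=15μC, V=2.50V)
Op 1: CLOSE 2-1: Q_total=30.00, C_total=5.00, V=6.00; Q2=12.00, Q1=18.00; dissipated=6.667
Op 2: CLOSE 2-3: Q_total=27.00, C_total=8.00, V=3.38; Q2=6.75, Q3=20.25; dissipated=9.188
Op 3: CLOSE 3-1: Q_total=38.25, C_total=9.00, V=4.25; Q3=25.50, Q1=12.75; dissipated=6.891
Op 4: CLOSE 3-2: Q_total=32.25, C_total=8.00, V=4.03; Q3=24.19, Q2=8.06; dissipated=0.574
Total dissipated: 23.319 μJ

Answer: 23.32 μJ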